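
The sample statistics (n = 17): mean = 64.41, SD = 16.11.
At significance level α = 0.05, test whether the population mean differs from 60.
One-sample t-test:
H₀: μ = 60
H₁: μ ≠ 60
df = n - 1 = 16
t = (x̄ - μ₀) / (s/√n) = (64.41 - 60) / (16.11/√17) = 1.129
p-value = 0.2757

Since p-value > α = 0.05, we fail to reject H₀.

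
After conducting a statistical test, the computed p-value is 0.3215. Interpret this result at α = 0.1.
Since p = 0.3215 > α = 0.1, fail to reject H₀.
There is insufficient evidence to reject the null hypothesis; the result is not statistically significant at the 0.1 level.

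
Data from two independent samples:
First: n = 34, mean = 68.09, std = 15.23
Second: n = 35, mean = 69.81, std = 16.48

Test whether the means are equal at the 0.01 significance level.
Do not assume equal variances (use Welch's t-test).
Welch's two-sample t-test:
H₀: μ₁ = μ₂
H₁: μ₁ ≠ μ₂
s₁²/n₁ = 15.23²/34 = 6.8221,  s₂²/n₂ = 16.48²/35 = 7.7597
SE = √(s₁²/n₁ + s₂²/n₂) = √(6.8221 + 7.7597) = 3.8186
df (Welch-Satterthwaite) = (s₁²/n₁ + s₂²/n₂)² / [(s₁²/n₁)²/(n₁-1) + (s₂²/n₂)²/(n₂-1)] ≈ 66.84
t = (x̄₁ - x̄₂) / SE = (68.09 - 69.81) / 3.8186 = -1.72 / 3.8186 = -0.450
p-value = 0.6539

Since p-value > α = 0.01, we fail to reject H₀.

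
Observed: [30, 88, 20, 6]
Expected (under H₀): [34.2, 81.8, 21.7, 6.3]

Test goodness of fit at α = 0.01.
Chi-square goodness of fit test:
H₀: observed counts match expected distribution
H₁: observed counts differ from expected distribution
df = k - 1 = 3
χ² = Σ(O - E)²/E
   = (30 - 34.2)²/34.2 + (88 - 81.8)²/81.8 + (20 - 21.7)²/21.7 + (6 - 6.3)²/6.3
   = 0.516 + 0.470 + 0.133 + 0.014
   = 1.13
p-value = 0.7691

Since p-value > α = 0.01, we fail to reject H₀.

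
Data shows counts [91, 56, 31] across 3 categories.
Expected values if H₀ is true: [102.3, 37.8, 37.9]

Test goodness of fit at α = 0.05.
Chi-square goodness of fit test:
H₀: observed counts match expected distribution
H₁: observed counts differ from expected distribution
df = k - 1 = 2
χ² = Σ(O - E)²/E
   = (91 - 102.3)²/102.3 + (56 - 37.8)²/37.8 + (31 - 37.9)²/37.9
   = 1.248 + 8.763 + 1.256
   = 11.27
p-value = 0.0036

Since p-value < α = 0.05, we reject H₀.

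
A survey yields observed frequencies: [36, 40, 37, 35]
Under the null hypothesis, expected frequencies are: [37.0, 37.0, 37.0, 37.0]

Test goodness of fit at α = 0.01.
Chi-square goodness of fit test:
H₀: observed counts match expected distribution
H₁: observed counts differ from expected distribution
df = k - 1 = 3
χ² = Σ(O - E)²/E
   = (36 - 37.0)²/37.0 + (40 - 37.0)²/37.0 + (37 - 37.0)²/37.0 + (35 - 37.0)²/37.0
   = 0.027 + 0.243 + 0.000 + 0.108
   = 0.38
p-value = 0.9447

Since p-value > α = 0.01, we fail to reject H₀.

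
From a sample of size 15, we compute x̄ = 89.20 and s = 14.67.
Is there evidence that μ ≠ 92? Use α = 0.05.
One-sample t-test:
H₀: μ = 92
H₁: μ ≠ 92
df = n - 1 = 14
t = (x̄ - μ₀) / (s/√n) = (89.20 - 92) / (14.67/√15) = -0.739
p-value = 0.4720

Since p-value > α = 0.05, we fail to reject H₀.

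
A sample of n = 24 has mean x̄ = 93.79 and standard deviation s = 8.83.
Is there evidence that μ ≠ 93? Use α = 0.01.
One-sample t-test:
H₀: μ = 93
H₁: μ ≠ 93
df = n - 1 = 23
t = (x̄ - μ₀) / (s/√n) = (93.79 - 93) / (8.83/√24) = 0.438
p-value = 0.6653

Since p-value > α = 0.01, we fail to reject H₀.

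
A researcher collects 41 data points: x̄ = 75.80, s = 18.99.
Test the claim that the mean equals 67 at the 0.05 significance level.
One-sample t-test:
H₀: μ = 67
H₁: μ ≠ 67
df = n - 1 = 40
t = (x̄ - μ₀) / (s/√n) = (75.80 - 67) / (18.99/√41) = 2.967
p-value = 0.0051

Since p-value < α = 0.05, we reject H₀.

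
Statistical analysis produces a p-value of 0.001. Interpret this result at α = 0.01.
Since p = 0.001 < α = 0.01, reject H₀.
There is sufficient evidence to reject the null hypothesis; the result is statistically significant at the 0.01 level.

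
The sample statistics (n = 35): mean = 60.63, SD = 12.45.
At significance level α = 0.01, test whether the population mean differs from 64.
One-sample t-test:
H₀: μ = 64
H₁: μ ≠ 64
df = n - 1 = 34
t = (x̄ - μ₀) / (s/√n) = (60.63 - 64) / (12.45/√35) = -1.601
p-value = 0.1185

Since p-value > α = 0.01, we fail to reject H₀.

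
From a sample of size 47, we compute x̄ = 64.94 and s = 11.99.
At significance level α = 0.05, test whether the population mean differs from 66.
One-sample t-test:
H₀: μ = 66
H₁: μ ≠ 66
df = n - 1 = 46
t = (x̄ - μ₀) / (s/√n) = (64.94 - 66) / (11.99/√47) = -0.606
p-value = 0.5474

Since p-value > α = 0.05, we fail to reject H₀.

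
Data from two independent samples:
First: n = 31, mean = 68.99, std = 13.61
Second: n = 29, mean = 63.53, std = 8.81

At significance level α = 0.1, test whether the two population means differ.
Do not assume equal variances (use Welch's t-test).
Welch's two-sample t-test:
H₀: μ₁ = μ₂
H₁: μ₁ ≠ μ₂
s₁²/n₁ = 13.61²/31 = 5.9752,  s₂²/n₂ = 8.81²/29 = 2.6764
SE = √(s₁²/n₁ + s₂²/n₂) = √(5.9752 + 2.6764) = 2.9414
df (Welch-Satterthwaite) = (s₁²/n₁ + s₂²/n₂)² / [(s₁²/n₁)²/(n₁-1) + (s₂²/n₂)²/(n₂-1)] ≈ 51.77
t = (x̄₁ - x̄₂) / SE = (68.99 - 63.53) / 2.9414 = 5.46 / 2.9414 = 1.856
p-value = 0.0691

Since p-value < α = 0.1, we reject H₀.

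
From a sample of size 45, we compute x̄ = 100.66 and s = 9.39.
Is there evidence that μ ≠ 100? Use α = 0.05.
One-sample t-test:
H₀: μ = 100
H₁: μ ≠ 100
df = n - 1 = 44
t = (x̄ - μ₀) / (s/√n) = (100.66 - 100) / (9.39/√45) = 0.472
p-value = 0.6396

Since p-value > α = 0.05, we fail to reject H₀.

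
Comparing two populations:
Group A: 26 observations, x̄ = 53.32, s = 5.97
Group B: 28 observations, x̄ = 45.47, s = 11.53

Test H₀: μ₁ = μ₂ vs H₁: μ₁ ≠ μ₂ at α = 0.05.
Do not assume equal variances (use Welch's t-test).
Welch's two-sample t-test:
H₀: μ₁ = μ₂
H₁: μ₁ ≠ μ₂
s₁²/n₁ = 5.97²/26 = 1.3708,  s₂²/n₂ = 11.53²/28 = 4.7479
SE = √(s₁²/n₁ + s₂²/n₂) = √(1.3708 + 4.7479) = 2.4736
df (Welch-Satterthwaite) = (s₁²/n₁ + s₂²/n₂)² / [(s₁²/n₁)²/(n₁-1) + (s₂²/n₂)²/(n₂-1)] ≈ 41.14
t = (x̄₁ - x̄₂) / SE = (53.32 - 45.47) / 2.4736 = 7.85 / 2.4736 = 3.174
p-value = 0.0028

Since p-value < α = 0.05, we reject H₀.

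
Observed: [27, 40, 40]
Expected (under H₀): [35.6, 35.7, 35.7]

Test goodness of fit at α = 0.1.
Chi-square goodness of fit test:
H₀: observed counts match expected distribution
H₁: observed counts differ from expected distribution
df = k - 1 = 2
χ² = Σ(O - E)²/E
   = (27 - 35.6)²/35.6 + (40 - 35.7)²/35.7 + (40 - 35.7)²/35.7
   = 2.078 + 0.518 + 0.518
   = 3.11
p-value = 0.2108

Since p-value > α = 0.1, we fail to reject H₀.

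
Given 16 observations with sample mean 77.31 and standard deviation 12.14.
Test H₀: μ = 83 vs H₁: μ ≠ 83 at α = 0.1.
One-sample t-test:
H₀: μ = 83
H₁: μ ≠ 83
df = n - 1 = 15
t = (x̄ - μ₀) / (s/√n) = (77.31 - 83) / (12.14/√16) = -1.875
p-value = 0.0804

Since p-value < α = 0.1, we reject H₀.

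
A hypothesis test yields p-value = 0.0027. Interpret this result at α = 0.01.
Since p = 0.0027 < α = 0.01, reject H₀.
There is sufficient evidence to reject the null hypothesis; the result is statistically significant at the 0.01 level.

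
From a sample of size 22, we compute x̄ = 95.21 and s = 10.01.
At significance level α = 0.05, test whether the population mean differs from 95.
One-sample t-test:
H₀: μ = 95
H₁: μ ≠ 95
df = n - 1 = 21
t = (x̄ - μ₀) / (s/√n) = (95.21 - 95) / (10.01/√22) = 0.098
p-value = 0.9225

Since p-value > α = 0.05, we fail to reject H₀.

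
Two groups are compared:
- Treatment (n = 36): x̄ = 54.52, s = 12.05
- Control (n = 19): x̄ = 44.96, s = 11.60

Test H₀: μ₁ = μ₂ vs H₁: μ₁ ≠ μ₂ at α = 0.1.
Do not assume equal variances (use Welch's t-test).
Welch's two-sample t-test:
H₀: μ₁ = μ₂
H₁: μ₁ ≠ μ₂
s₁²/n₁ = 12.05²/36 = 4.0334,  s₂²/n₂ = 11.60²/19 = 7.0821
SE = √(s₁²/n₁ + s₂²/n₂) = √(4.0334 + 7.0821) = 3.3340
df (Welch-Satterthwaite) = (s₁²/n₁ + s₂²/n₂)² / [(s₁²/n₁)²/(n₁-1) + (s₂²/n₂)²/(n₂-1)] ≈ 38.00
t = (x̄₁ - x̄₂) / SE = (54.52 - 44.96) / 3.3340 = 9.56 / 3.3340 = 2.867
p-value = 0.0067

Since p-value < α = 0.1, we reject H₀.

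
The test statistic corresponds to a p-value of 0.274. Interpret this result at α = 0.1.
Since p = 0.274 > α = 0.1, fail to reject H₀.
There is insufficient evidence to reject the null hypothesis; the result is not statistically significant at the 0.1 level.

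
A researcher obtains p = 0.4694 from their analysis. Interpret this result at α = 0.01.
Since p = 0.4694 > α = 0.01, fail to reject H₀.
There is insufficient evidence to reject the null hypothesis; the result is not statistically significant at the 0.01 level.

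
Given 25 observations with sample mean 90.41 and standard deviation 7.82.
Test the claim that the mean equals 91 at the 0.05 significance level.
One-sample t-test:
H₀: μ = 91
H₁: μ ≠ 91
df = n - 1 = 24
t = (x̄ - μ₀) / (s/√n) = (90.41 - 91) / (7.82/√25) = -0.377
p-value = 0.7093

Since p-value > α = 0.05, we fail to reject H₀.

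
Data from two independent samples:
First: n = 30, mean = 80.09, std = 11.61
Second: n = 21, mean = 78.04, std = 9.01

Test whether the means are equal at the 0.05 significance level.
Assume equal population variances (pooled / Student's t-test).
Student's two-sample t-test (equal variances):
H₀: μ₁ = μ₂
H₁: μ₁ ≠ μ₂
df = n₁ + n₂ - 2 = 49
Pooled variance s_p² = [(n₁-1)s₁² + (n₂-1)s₂²] / (n₁ + n₂ - 2) = [(29)(11.61²) + (20)(9.01²)] / 49 = 112.9097
SE = √(s_p²(1/n₁ + 1/n₂)) = √(112.9097 × (1/30 + 1/21)) = 3.0233
t = (x̄₁ - x̄₂) / SE = (80.09 - 78.04) / 3.0233 = 2.05 / 3.0233 = 0.678
p-value = 0.5009

Since p-value > α = 0.05, we fail to reject H₀.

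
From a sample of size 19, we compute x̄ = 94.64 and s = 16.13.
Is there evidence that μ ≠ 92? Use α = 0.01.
One-sample t-test:
H₀: μ = 92
H₁: μ ≠ 92
df = n - 1 = 18
t = (x̄ - μ₀) / (s/√n) = (94.64 - 92) / (16.13/√19) = 0.713
p-value = 0.4847

Since p-value > α = 0.01, we fail to reject H₀.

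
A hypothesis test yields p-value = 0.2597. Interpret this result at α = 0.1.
Since p = 0.2597 > α = 0.1, fail to reject H₀.
There is insufficient evidence to reject the null hypothesis; the result is not statistically significant at the 0.1 level.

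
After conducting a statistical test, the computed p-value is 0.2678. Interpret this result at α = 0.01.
Since p = 0.2678 > α = 0.01, fail to reject H₀.
There is insufficient evidence to reject the null hypothesis; the result is not statistically significant at the 0.01 level.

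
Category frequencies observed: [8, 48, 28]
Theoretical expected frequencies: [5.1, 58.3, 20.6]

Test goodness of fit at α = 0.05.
Chi-square goodness of fit test:
H₀: observed counts match expected distribution
H₁: observed counts differ from expected distribution
df = k - 1 = 2
χ² = Σ(O - E)²/E
   = (8 - 5.1)²/5.1 + (48 - 58.3)²/58.3 + (28 - 20.6)²/20.6
   = 1.649 + 1.820 + 2.658
   = 6.13
p-value = 0.0467

Since p-value < α = 0.05, we reject H₀.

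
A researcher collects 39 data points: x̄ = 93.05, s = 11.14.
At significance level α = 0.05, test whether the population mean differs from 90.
One-sample t-test:
H₀: μ = 90
H₁: μ ≠ 90
df = n - 1 = 38
t = (x̄ - μ₀) / (s/√n) = (93.05 - 90) / (11.14/√39) = 1.710
p-value = 0.0955

Since p-value > α = 0.05, we fail to reject H₀.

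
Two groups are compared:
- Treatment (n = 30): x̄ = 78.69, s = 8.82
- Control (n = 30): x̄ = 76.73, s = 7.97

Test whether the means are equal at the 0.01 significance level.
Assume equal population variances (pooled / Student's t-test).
Student's two-sample t-test (equal variances):
H₀: μ₁ = μ₂
H₁: μ₁ ≠ μ₂
df = n₁ + n₂ - 2 = 58
Pooled variance s_p² = [(n₁-1)s₁² + (n₂-1)s₂²] / (n₁ + n₂ - 2) = [(29)(8.82²) + (29)(7.97²)] / 58 = 70.6566
SE = √(s_p²(1/n₁ + 1/n₂)) = √(70.6566 × (1/30 + 1/30)) = 2.1704
t = (x̄₁ - x̄₂) / SE = (78.69 - 76.73) / 2.1704 = 1.96 / 2.1704 = 0.903
p-value = 0.3702

Since p-value > α = 0.01, we fail to reject H₀.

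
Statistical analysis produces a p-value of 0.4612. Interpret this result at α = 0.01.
Since p = 0.4612 > α = 0.01, fail to reject H₀.
There is insufficient evidence to reject the null hypothesis; the result is not statistically significant at the 0.01 level.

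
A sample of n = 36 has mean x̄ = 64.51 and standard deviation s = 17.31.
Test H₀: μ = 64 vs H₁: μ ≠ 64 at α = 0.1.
One-sample t-test:
H₀: μ = 64
H₁: μ ≠ 64
df = n - 1 = 35
t = (x̄ - μ₀) / (s/√n) = (64.51 - 64) / (17.31/√36) = 0.177
p-value = 0.8607

Since p-value > α = 0.1, we fail to reject H₀.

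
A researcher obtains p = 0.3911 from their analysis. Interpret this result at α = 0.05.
Since p = 0.3911 > α = 0.05, fail to reject H₀.
There is insufficient evidence to reject the null hypothesis; the result is not statistically significant at the 0.05 level.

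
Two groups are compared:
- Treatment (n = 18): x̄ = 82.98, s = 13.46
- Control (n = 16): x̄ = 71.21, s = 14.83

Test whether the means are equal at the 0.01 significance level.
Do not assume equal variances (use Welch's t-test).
Welch's two-sample t-test:
H₀: μ₁ = μ₂
H₁: μ₁ ≠ μ₂
s₁²/n₁ = 13.46²/18 = 10.0651,  s₂²/n₂ = 14.83²/16 = 13.7456
SE = √(s₁²/n₁ + s₂²/n₂) = √(10.0651 + 13.7456) = 4.8796
df (Welch-Satterthwaite) = (s₁²/n₁ + s₂²/n₂)² / [(s₁²/n₁)²/(n₁-1) + (s₂²/n₂)²/(n₂-1)] ≈ 30.55
t = (x̄₁ - x̄₂) / SE = (82.98 - 71.21) / 4.8796 = 11.77 / 4.8796 = 2.412
p-value = 0.0221

Since p-value > α = 0.01, we fail to reject H₀.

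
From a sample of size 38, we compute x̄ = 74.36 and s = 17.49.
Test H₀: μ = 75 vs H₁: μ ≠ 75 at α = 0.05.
One-sample t-test:
H₀: μ = 75
H₁: μ ≠ 75
df = n - 1 = 37
t = (x̄ - μ₀) / (s/√n) = (74.36 - 75) / (17.49/√38) = -0.226
p-value = 0.8228

Since p-value > α = 0.05, we fail to reject H₀.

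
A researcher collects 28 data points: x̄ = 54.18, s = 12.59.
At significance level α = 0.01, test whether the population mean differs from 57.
One-sample t-test:
H₀: μ = 57
H₁: μ ≠ 57
df = n - 1 = 27
t = (x̄ - μ₀) / (s/√n) = (54.18 - 57) / (12.59/√28) = -1.185
p-value = 0.2463

Since p-value > α = 0.01, we fail to reject H₀.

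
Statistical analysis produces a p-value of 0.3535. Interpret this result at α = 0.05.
Since p = 0.3535 > α = 0.05, fail to reject H₀.
There is insufficient evidence to reject the null hypothesis; the result is not statistically significant at the 0.05 level.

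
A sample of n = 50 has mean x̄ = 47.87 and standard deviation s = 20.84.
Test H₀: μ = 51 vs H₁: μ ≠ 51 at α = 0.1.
One-sample t-test:
H₀: μ = 51
H₁: μ ≠ 51
df = n - 1 = 49
t = (x̄ - μ₀) / (s/√n) = (47.87 - 51) / (20.84/√50) = -1.062
p-value = 0.2934

Since p-value > α = 0.1, we fail to reject H₀.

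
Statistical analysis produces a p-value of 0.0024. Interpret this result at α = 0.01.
Since p = 0.0024 < α = 0.01, reject H₀.
There is sufficient evidence to reject the null hypothesis; the result is statistically significant at the 0.01 level.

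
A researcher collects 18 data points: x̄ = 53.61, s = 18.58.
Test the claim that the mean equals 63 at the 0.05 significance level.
One-sample t-test:
H₀: μ = 63
H₁: μ ≠ 63
df = n - 1 = 17
t = (x̄ - μ₀) / (s/√n) = (53.61 - 63) / (18.58/√18) = -2.144
p-value = 0.0468

Since p-value < α = 0.05, we reject H₀.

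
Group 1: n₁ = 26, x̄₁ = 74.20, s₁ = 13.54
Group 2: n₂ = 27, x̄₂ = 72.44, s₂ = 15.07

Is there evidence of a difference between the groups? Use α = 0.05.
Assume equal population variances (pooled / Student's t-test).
Student's two-sample t-test (equal variances):
H₀: μ₁ = μ₂
H₁: μ₁ ≠ μ₂
df = n₁ + n₂ - 2 = 51
Pooled variance s_p² = [(n₁-1)s₁² + (n₂-1)s₂²] / (n₁ + n₂ - 2) = [(25)(13.54²) + (26)(15.07²)] / 51 = 205.6474
SE = √(s_p²(1/n₁ + 1/n₂)) = √(205.6474 × (1/26 + 1/27)) = 3.9403
t = (x̄₁ - x̄₂) / SE = (74.20 - 72.44) / 3.9403 = 1.76 / 3.9403 = 0.447
p-value = 0.6570

Since p-value > α = 0.05, we fail to reject H₀.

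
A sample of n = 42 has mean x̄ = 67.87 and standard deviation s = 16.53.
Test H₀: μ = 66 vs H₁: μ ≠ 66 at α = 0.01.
One-sample t-test:
H₀: μ = 66
H₁: μ ≠ 66
df = n - 1 = 41
t = (x̄ - μ₀) / (s/√n) = (67.87 - 66) / (16.53/√42) = 0.733
p-value = 0.4676

Since p-value > α = 0.01, we fail to reject H₀.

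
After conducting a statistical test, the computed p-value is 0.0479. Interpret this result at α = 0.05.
Since p = 0.0479 < α = 0.05, reject H₀.
There is sufficient evidence to reject the null hypothesis; the result is statistically significant at the 0.05 level.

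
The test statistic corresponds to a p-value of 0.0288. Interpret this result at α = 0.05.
Since p = 0.0288 < α = 0.05, reject H₀.
There is sufficient evidence to reject the null hypothesis; the result is statistically significant at the 0.05 level.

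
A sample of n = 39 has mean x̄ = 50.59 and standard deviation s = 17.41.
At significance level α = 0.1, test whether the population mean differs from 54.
One-sample t-test:
H₀: μ = 54
H₁: μ ≠ 54
df = n - 1 = 38
t = (x̄ - μ₀) / (s/√n) = (50.59 - 54) / (17.41/√39) = -1.223
p-value = 0.2288

Since p-value > α = 0.1, we fail to reject H₀.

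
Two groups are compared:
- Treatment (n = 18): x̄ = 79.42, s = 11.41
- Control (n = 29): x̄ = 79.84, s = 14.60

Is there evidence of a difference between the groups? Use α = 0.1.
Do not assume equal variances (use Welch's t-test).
Welch's two-sample t-test:
H₀: μ₁ = μ₂
H₁: μ₁ ≠ μ₂
s₁²/n₁ = 11.41²/18 = 7.2327,  s₂²/n₂ = 14.60²/29 = 7.3503
SE = √(s₁²/n₁ + s₂²/n₂) = √(7.2327 + 7.3503) = 3.8188
df (Welch-Satterthwaite) = (s₁²/n₁ + s₂²/n₂)² / [(s₁²/n₁)²/(n₁-1) + (s₂²/n₂)²/(n₂-1)] ≈ 42.48
t = (x̄₁ - x̄₂) / SE = (79.42 - 79.84) / 3.8188 = -0.42 / 3.8188 = -0.110
p-value = 0.9129

Since p-value > α = 0.1, we fail to reject H₀.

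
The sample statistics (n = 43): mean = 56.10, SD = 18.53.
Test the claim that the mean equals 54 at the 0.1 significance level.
One-sample t-test:
H₀: μ = 54
H₁: μ ≠ 54
df = n - 1 = 42
t = (x̄ - μ₀) / (s/√n) = (56.10 - 54) / (18.53/√43) = 0.743
p-value = 0.4615

Since p-value > α = 0.1, we fail to reject H₀.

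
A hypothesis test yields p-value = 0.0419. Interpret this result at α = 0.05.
Since p = 0.0419 < α = 0.05, reject H₀.
There is sufficient evidence to reject the null hypothesis; the result is statistically significant at the 0.05 level.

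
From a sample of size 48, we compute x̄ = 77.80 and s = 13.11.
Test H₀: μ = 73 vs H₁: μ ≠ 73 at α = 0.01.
One-sample t-test:
H₀: μ = 73
H₁: μ ≠ 73
df = n - 1 = 47
t = (x̄ - μ₀) / (s/√n) = (77.80 - 73) / (13.11/√48) = 2.537
p-value = 0.0146

Since p-value > α = 0.01, we fail to reject H₀.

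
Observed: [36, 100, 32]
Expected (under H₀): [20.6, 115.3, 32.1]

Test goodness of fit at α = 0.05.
Chi-square goodness of fit test:
H₀: observed counts match expected distribution
H₁: observed counts differ from expected distribution
df = k - 1 = 2
χ² = Σ(O - E)²/E
   = (36 - 20.6)²/20.6 + (100 - 115.3)²/115.3 + (32 - 32.1)²/32.1
   = 11.513 + 2.030 + 0.000
   = 13.54
p-value = 0.0011

Since p-value < α = 0.05, we reject H₀.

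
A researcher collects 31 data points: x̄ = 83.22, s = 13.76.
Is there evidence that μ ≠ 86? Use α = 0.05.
One-sample t-test:
H₀: μ = 86
H₁: μ ≠ 86
df = n - 1 = 30
t = (x̄ - μ₀) / (s/√n) = (83.22 - 86) / (13.76/√31) = -1.125
p-value = 0.2696

Since p-value > α = 0.05, we fail to reject H₀.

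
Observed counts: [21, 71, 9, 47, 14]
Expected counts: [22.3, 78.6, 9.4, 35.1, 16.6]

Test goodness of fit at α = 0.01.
Chi-square goodness of fit test:
H₀: observed counts match expected distribution
H₁: observed counts differ from expected distribution
df = k - 1 = 4
χ² = Σ(O - E)²/E
   = (21 - 22.3)²/22.3 + (71 - 78.6)²/78.6 + (9 - 9.4)²/9.4 + (47 - 35.1)²/35.1 + (14 - 16.6)²/16.6
   = 0.076 + 0.735 + 0.017 + 4.034 + 0.407
   = 5.27
p-value = 0.2608

Since p-value > α = 0.01, we fail to reject H₀.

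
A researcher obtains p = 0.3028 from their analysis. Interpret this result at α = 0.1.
Since p = 0.3028 > α = 0.1, fail to reject H₀.
There is insufficient evidence to reject the null hypothesis; the result is not statistically significant at the 0.1 level.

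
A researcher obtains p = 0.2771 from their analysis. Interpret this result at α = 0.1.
Since p = 0.2771 > α = 0.1, fail to reject H₀.
There is insufficient evidence to reject the null hypothesis; the result is not statistically significant at the 0.1 level.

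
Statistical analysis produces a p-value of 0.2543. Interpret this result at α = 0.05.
Since p = 0.2543 > α = 0.05, fail to reject H₀.
There is insufficient evidence to reject the null hypothesis; the result is not statistically significant at the 0.05 level.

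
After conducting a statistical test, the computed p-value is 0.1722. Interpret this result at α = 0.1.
Since p = 0.1722 > α = 0.1, fail to reject H₀.
There is insufficient evidence to reject the null hypothesis; the result is not statistically significant at the 0.1 level.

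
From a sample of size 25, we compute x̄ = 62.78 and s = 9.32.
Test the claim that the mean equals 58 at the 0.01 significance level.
One-sample t-test:
H₀: μ = 58
H₁: μ ≠ 58
df = n - 1 = 24
t = (x̄ - μ₀) / (s/√n) = (62.78 - 58) / (9.32/√25) = 2.564
p-value = 0.0170

Since p-value > α = 0.01, we fail to reject H₀.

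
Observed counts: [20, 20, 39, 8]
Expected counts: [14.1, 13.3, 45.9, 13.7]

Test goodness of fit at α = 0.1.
Chi-square goodness of fit test:
H₀: observed counts match expected distribution
H₁: observed counts differ from expected distribution
df = k - 1 = 3
χ² = Σ(O - E)²/E
   = (20 - 14.1)²/14.1 + (20 - 13.3)²/13.3 + (39 - 45.9)²/45.9 + (8 - 13.7)²/13.7
   = 2.469 + 3.375 + 1.037 + 2.372
   = 9.25
p-value = 0.0261

Since p-value < α = 0.1, we reject H₀.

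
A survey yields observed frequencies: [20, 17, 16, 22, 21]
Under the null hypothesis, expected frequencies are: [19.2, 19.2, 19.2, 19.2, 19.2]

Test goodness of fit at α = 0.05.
Chi-square goodness of fit test:
H₀: observed counts match expected distribution
H₁: observed counts differ from expected distribution
df = k - 1 = 4
χ² = Σ(O - E)²/E
   = (20 - 19.2)²/19.2 + (17 - 19.2)²/19.2 + (16 - 19.2)²/19.2 + (22 - 19.2)²/19.2 + (21 - 19.2)²/19.2
   = 0.033 + 0.252 + 0.533 + 0.408 + 0.169
   = 1.40
p-value = 0.8449

Since p-value > α = 0.05, we fail to reject H₀.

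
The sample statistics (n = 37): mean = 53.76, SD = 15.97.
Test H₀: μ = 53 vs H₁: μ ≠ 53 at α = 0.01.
One-sample t-test:
H₀: μ = 53
H₁: μ ≠ 53
df = n - 1 = 36
t = (x̄ - μ₀) / (s/√n) = (53.76 - 53) / (15.97/√37) = 0.289
p-value = 0.7739

Since p-value > α = 0.01, we fail to reject H₀.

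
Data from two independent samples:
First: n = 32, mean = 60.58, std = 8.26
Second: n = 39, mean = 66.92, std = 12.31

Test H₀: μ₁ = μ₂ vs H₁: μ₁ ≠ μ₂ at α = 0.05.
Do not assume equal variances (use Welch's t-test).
Welch's two-sample t-test:
H₀: μ₁ = μ₂
H₁: μ₁ ≠ μ₂
s₁²/n₁ = 8.26²/32 = 2.1321,  s₂²/n₂ = 12.31²/39 = 3.8855
SE = √(s₁²/n₁ + s₂²/n₂) = √(2.1321 + 3.8855) = 2.4531
df (Welch-Satterthwaite) = (s₁²/n₁ + s₂²/n₂)² / [(s₁²/n₁)²/(n₁-1) + (s₂²/n₂)²/(n₂-1)] ≈ 66.57
t = (x̄₁ - x̄₂) / SE = (60.58 - 66.92) / 2.4531 = -6.34 / 2.4531 = -2.584
p-value = 0.0120

Since p-value < α = 0.05, we reject H₀.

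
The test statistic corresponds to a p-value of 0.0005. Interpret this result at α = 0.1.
Since p = 0.0005 < α = 0.1, reject H₀.
There is sufficient evidence to reject the null hypothesis; the result is statistically significant at the 0.1 level.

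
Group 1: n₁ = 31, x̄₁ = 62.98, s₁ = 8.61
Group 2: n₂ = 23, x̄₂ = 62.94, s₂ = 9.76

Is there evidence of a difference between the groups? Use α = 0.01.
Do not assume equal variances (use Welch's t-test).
Welch's two-sample t-test:
H₀: μ₁ = μ₂
H₁: μ₁ ≠ μ₂
s₁²/n₁ = 8.61²/31 = 2.3914,  s₂²/n₂ = 9.76²/23 = 4.1416
SE = √(s₁²/n₁ + s₂²/n₂) = √(2.3914 + 4.1416) = 2.5560
df (Welch-Satterthwaite) = (s₁²/n₁ + s₂²/n₂)² / [(s₁²/n₁)²/(n₁-1) + (s₂²/n₂)²/(n₂-1)] ≈ 43.99
t = (x̄₁ - x̄₂) / SE = (62.98 - 62.94) / 2.5560 = 0.04 / 2.5560 = 0.016
p-value = 0.9876

Since p-value > α = 0.01, we fail to reject H₀.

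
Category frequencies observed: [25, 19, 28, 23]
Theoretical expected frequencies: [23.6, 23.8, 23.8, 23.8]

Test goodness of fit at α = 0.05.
Chi-square goodness of fit test:
H₀: observed counts match expected distribution
H₁: observed counts differ from expected distribution
df = k - 1 = 3
χ² = Σ(O - E)²/E
   = (25 - 23.6)²/23.6 + (19 - 23.8)²/23.8 + (28 - 23.8)²/23.8 + (23 - 23.8)²/23.8
   = 0.083 + 0.968 + 0.741 + 0.027
   = 1.82
p-value = 0.6108

Since p-value > α = 0.05, we fail to reject H₀.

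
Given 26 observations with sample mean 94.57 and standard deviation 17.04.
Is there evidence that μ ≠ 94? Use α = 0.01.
One-sample t-test:
H₀: μ = 94
H₁: μ ≠ 94
df = n - 1 = 25
t = (x̄ - μ₀) / (s/√n) = (94.57 - 94) / (17.04/√26) = 0.171
p-value = 0.8659

Since p-value > α = 0.01, we fail to reject H₀.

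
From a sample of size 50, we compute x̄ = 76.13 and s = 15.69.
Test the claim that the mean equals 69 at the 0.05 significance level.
One-sample t-test:
H₀: μ = 69
H₁: μ ≠ 69
df = n - 1 = 49
t = (x̄ - μ₀) / (s/√n) = (76.13 - 69) / (15.69/√50) = 3.213
p-value = 0.0023

Since p-value < α = 0.05, we reject H₀.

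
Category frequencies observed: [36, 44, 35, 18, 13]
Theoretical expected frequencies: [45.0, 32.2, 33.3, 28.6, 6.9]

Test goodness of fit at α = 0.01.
Chi-square goodness of fit test:
H₀: observed counts match expected distribution
H₁: observed counts differ from expected distribution
df = k - 1 = 4
χ² = Σ(O - E)²/E
   = (36 - 45.0)²/45.0 + (44 - 32.2)²/32.2 + (35 - 33.3)²/33.3 + (18 - 28.6)²/28.6 + (13 - 6.9)²/6.9
   = 1.800 + 4.324 + 0.087 + 3.929 + 5.393
   = 15.53
p-value = 0.0037

Since p-value < α = 0.01, we reject H₀.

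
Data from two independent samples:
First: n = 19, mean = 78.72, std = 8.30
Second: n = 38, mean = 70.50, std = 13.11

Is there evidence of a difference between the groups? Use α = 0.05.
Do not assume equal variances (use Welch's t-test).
Welch's two-sample t-test:
H₀: μ₁ = μ₂
H₁: μ₁ ≠ μ₂
s₁²/n₁ = 8.30²/19 = 3.6258,  s₂²/n₂ = 13.11²/38 = 4.5229
SE = √(s₁²/n₁ + s₂²/n₂) = √(3.6258 + 4.5229) = 2.8546
df (Welch-Satterthwaite) = (s₁²/n₁ + s₂²/n₂)² / [(s₁²/n₁)²/(n₁-1) + (s₂²/n₂)²/(n₂-1)] ≈ 51.75
t = (x̄₁ - x̄₂) / SE = (78.72 - 70.50) / 2.8546 = 8.22 / 2.8546 = 2.880
p-value = 0.0058

Since p-value < α = 0.05, we reject H₀.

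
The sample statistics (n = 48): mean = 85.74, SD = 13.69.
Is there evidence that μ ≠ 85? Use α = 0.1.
One-sample t-test:
H₀: μ = 85
H₁: μ ≠ 85
df = n - 1 = 47
t = (x̄ - μ₀) / (s/√n) = (85.74 - 85) / (13.69/√48) = 0.374
p-value = 0.7097

Since p-value > α = 0.1, we fail to reject H₀.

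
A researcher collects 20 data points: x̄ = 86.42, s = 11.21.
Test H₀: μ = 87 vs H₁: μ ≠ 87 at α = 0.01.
One-sample t-test:
H₀: μ = 87
H₁: μ ≠ 87
df = n - 1 = 19
t = (x̄ - μ₀) / (s/√n) = (86.42 - 87) / (11.21/√20) = -0.231
p-value = 0.8195

Since p-value > α = 0.01, we fail to reject H₀.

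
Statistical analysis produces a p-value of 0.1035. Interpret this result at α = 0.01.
Since p = 0.1035 > α = 0.01, fail to reject H₀.
There is insufficient evidence to reject the null hypothesis; the result is not statistically significant at the 0.01 level.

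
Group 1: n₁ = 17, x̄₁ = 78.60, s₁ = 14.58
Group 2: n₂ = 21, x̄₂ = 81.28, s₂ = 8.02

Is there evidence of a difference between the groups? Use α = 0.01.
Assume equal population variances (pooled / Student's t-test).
Student's two-sample t-test (equal variances):
H₀: μ₁ = μ₂
H₁: μ₁ ≠ μ₂
df = n₁ + n₂ - 2 = 36
Pooled variance s_p² = [(n₁-1)s₁² + (n₂-1)s₂²] / (n₁ + n₂ - 2) = [(16)(14.58²) + (20)(8.02²)] / 36 = 130.2120
SE = √(s_p²(1/n₁ + 1/n₂)) = √(130.2120 × (1/17 + 1/21)) = 3.7229
t = (x̄₁ - x̄₂) / SE = (78.60 - 81.28) / 3.7229 = -2.68 / 3.7229 = -0.720
p-value = 0.4763

Since p-value > α = 0.01, we fail to reject H₀.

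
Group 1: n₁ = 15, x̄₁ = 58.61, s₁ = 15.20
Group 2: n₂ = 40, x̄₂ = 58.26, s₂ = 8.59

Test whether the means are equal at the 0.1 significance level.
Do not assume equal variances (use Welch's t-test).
Welch's two-sample t-test:
H₀: μ₁ = μ₂
H₁: μ₁ ≠ μ₂
s₁²/n₁ = 15.20²/15 = 15.4027,  s₂²/n₂ = 8.59²/40 = 1.8447
SE = √(s₁²/n₁ + s₂²/n₂) = √(15.4027 + 1.8447) = 4.1530
df (Welch-Satterthwaite) = (s₁²/n₁ + s₂²/n₂)² / [(s₁²/n₁)²/(n₁-1) + (s₂²/n₂)²/(n₂-1)] ≈ 17.46
t = (x̄₁ - x̄₂) / SE = (58.61 - 58.26) / 4.1530 = 0.35 / 4.1530 = 0.084
p-value = 0.9338

Since p-value > α = 0.1, we fail to reject H₀.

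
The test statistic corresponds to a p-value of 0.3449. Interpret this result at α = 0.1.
Since p = 0.3449 > α = 0.1, fail to reject H₀.
There is insufficient evidence to reject the null hypothesis; the result is not statistically significant at the 0.1 level.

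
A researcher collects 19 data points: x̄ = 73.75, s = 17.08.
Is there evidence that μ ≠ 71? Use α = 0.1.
One-sample t-test:
H₀: μ = 71
H₁: μ ≠ 71
df = n - 1 = 18
t = (x̄ - μ₀) / (s/√n) = (73.75 - 71) / (17.08/√19) = 0.702
p-value = 0.4918

Since p-value > α = 0.1, we fail to reject H₀.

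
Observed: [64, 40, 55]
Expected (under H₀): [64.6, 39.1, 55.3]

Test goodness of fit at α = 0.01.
Chi-square goodness of fit test:
H₀: observed counts match expected distribution
H₁: observed counts differ from expected distribution
df = k - 1 = 2
χ² = Σ(O - E)²/E
   = (64 - 64.6)²/64.6 + (40 - 39.1)²/39.1 + (55 - 55.3)²/55.3
   = 0.006 + 0.021 + 0.002
   = 0.03
p-value = 0.9861

Since p-value > α = 0.01, we fail to reject H₀.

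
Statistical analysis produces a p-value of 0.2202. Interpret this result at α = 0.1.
Since p = 0.2202 > α = 0.1, fail to reject H₀.
There is insufficient evidence to reject the null hypothesis; the result is not statistically significant at the 0.1 level.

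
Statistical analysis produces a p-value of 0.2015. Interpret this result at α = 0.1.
Since p = 0.2015 > α = 0.1, fail to reject H₀.
There is insufficient evidence to reject the null hypothesis; the result is not statistically significant at the 0.1 level.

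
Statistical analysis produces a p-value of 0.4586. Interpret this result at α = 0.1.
Since p = 0.4586 > α = 0.1, fail to reject H₀.
There is insufficient evidence to reject the null hypothesis; the result is not statistically significant at the 0.1 level.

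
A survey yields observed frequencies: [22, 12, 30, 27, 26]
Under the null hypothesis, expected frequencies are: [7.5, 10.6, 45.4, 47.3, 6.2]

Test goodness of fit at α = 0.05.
Chi-square goodness of fit test:
H₀: observed counts match expected distribution
H₁: observed counts differ from expected distribution
df = k - 1 = 4
χ² = Σ(O - E)²/E
   = (22 - 7.5)²/7.5 + (12 - 10.6)²/10.6 + (30 - 45.4)²/45.4 + (27 - 47.3)²/47.3 + (26 - 6.2)²/6.2
   = 28.033 + 0.185 + 5.224 + 8.712 + 63.232
   = 105.39
p-value < 0.0001

Since p-value < α = 0.05, we reject H₀.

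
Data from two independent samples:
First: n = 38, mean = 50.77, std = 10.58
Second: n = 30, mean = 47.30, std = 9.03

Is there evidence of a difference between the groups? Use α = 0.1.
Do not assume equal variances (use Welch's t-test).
Welch's two-sample t-test:
H₀: μ₁ = μ₂
H₁: μ₁ ≠ μ₂
s₁²/n₁ = 10.58²/38 = 2.9457,  s₂²/n₂ = 9.03²/30 = 2.7180
SE = √(s₁²/n₁ + s₂²/n₂) = √(2.9457 + 2.7180) = 2.3799
df (Welch-Satterthwaite) = (s₁²/n₁ + s₂²/n₂)² / [(s₁²/n₁)²/(n₁-1) + (s₂²/n₂)²/(n₂-1)] ≈ 65.56
t = (x̄₁ - x̄₂) / SE = (50.77 - 47.30) / 2.3799 = 3.47 / 2.3799 = 1.458
p-value = 0.1496

Since p-value > α = 0.1, we fail to reject H₀.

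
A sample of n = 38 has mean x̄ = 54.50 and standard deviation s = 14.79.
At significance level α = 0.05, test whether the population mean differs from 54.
One-sample t-test:
H₀: μ = 54
H₁: μ ≠ 54
df = n - 1 = 37
t = (x̄ - μ₀) / (s/√n) = (54.50 - 54) / (14.79/√38) = 0.208
p-value = 0.8361

Since p-value > α = 0.05, we fail to reject H₀.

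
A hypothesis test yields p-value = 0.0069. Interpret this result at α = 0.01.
Since p = 0.0069 < α = 0.01, reject H₀.
There is sufficient evidence to reject the null hypothesis; the result is statistically significant at the 0.01 level.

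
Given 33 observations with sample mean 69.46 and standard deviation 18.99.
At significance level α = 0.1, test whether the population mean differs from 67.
One-sample t-test:
H₀: μ = 67
H₁: μ ≠ 67
df = n - 1 = 32
t = (x̄ - μ₀) / (s/√n) = (69.46 - 67) / (18.99/√33) = 0.744
p-value = 0.4622

Since p-value > α = 0.1, we fail to reject H₀.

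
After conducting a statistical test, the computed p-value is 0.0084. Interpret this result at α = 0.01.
Since p = 0.0084 < α = 0.01, reject H₀.
There is sufficient evidence to reject the null hypothesis; the result is statistically significant at the 0.01 level.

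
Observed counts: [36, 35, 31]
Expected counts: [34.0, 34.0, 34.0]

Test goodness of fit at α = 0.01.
Chi-square goodness of fit test:
H₀: observed counts match expected distribution
H₁: observed counts differ from expected distribution
df = k - 1 = 2
χ² = Σ(O - E)²/E
   = (36 - 34.0)²/34.0 + (35 - 34.0)²/34.0 + (31 - 34.0)²/34.0
   = 0.118 + 0.029 + 0.265
   = 0.41
p-value = 0.8139

Since p-value > α = 0.01, we fail to reject H₀.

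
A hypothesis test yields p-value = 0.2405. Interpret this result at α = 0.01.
Since p = 0.2405 > α = 0.01, fail to reject H₀.
There is insufficient evidence to reject the null hypothesis; the result is not statistically significant at the 0.01 level.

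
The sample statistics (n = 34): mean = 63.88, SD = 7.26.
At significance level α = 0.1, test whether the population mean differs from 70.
One-sample t-test:
H₀: μ = 70
H₁: μ ≠ 70
df = n - 1 = 33
t = (x̄ - μ₀) / (s/√n) = (63.88 - 70) / (7.26/√34) = -4.915
p-value < 0.0001

Since p-value < α = 0.1, we reject H₀.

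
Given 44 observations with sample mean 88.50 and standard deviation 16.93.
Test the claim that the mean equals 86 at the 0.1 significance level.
One-sample t-test:
H₀: μ = 86
H₁: μ ≠ 86
df = n - 1 = 43
t = (x̄ - μ₀) / (s/√n) = (88.50 - 86) / (16.93/√44) = 0.980
p-value = 0.3328

Since p-value > α = 0.1, we fail to reject H₀.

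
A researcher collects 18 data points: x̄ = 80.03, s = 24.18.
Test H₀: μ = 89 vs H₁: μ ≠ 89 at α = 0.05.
One-sample t-test:
H₀: μ = 89
H₁: μ ≠ 89
df = n - 1 = 17
t = (x̄ - μ₀) / (s/√n) = (80.03 - 89) / (24.18/√18) = -1.574
p-value = 0.1339

Since p-value > α = 0.05, we fail to reject H₀.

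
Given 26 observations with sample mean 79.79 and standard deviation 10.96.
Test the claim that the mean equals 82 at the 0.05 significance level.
One-sample t-test:
H₀: μ = 82
H₁: μ ≠ 82
df = n - 1 = 25
t = (x̄ - μ₀) / (s/√n) = (79.79 - 82) / (10.96/√26) = -1.028
p-value = 0.3137

Since p-value > α = 0.05, we fail to reject H₀.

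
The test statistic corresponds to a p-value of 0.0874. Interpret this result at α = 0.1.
Since p = 0.0874 < α = 0.1, reject H₀.
There is sufficient evidence to reject the null hypothesis; the result is statistically significant at the 0.1 level.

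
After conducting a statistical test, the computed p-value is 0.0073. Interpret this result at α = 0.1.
Since p = 0.0073 < α = 0.1, reject H₀.
There is sufficient evidence to reject the null hypothesis; the result is statistically significant at the 0.1 level.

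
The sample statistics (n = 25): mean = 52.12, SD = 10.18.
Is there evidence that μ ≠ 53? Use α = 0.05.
One-sample t-test:
H₀: μ = 53
H₁: μ ≠ 53
df = n - 1 = 24
t = (x̄ - μ₀) / (s/√n) = (52.12 - 53) / (10.18/√25) = -0.432
p-value = 0.6694

Since p-value > α = 0.05, we fail to reject H₀.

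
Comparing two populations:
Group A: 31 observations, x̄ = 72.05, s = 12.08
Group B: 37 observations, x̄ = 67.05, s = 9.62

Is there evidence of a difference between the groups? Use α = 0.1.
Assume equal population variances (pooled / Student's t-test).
Student's two-sample t-test (equal variances):
H₀: μ₁ = μ₂
H₁: μ₁ ≠ μ₂
df = n₁ + n₂ - 2 = 66
Pooled variance s_p² = [(n₁-1)s₁² + (n₂-1)s₂²] / (n₁ + n₂ - 2) = [(30)(12.08²) + (36)(9.62²)] / 66 = 116.8089
SE = √(s_p²(1/n₁ + 1/n₂)) = √(116.8089 × (1/31 + 1/37)) = 2.6315
t = (x̄₁ - x̄₂) / SE = (72.05 - 67.05) / 2.6315 = 5.00 / 2.6315 = 1.900
p-value = 0.0618

Since p-value < α = 0.1, we reject H₀.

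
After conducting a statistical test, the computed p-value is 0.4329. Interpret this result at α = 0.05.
Since p = 0.4329 > α = 0.05, fail to reject H₀.
There is insufficient evidence to reject the null hypothesis; the result is not statistically significant at the 0.05 level.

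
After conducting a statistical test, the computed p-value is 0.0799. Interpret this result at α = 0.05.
Since p = 0.0799 > α = 0.05, fail to reject H₀.
There is insufficient evidence to reject the null hypothesis; the result is not statistically significant at the 0.05 level.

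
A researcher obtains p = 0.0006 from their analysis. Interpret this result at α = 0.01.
Since p = 0.0006 < α = 0.01, reject H₀.
There is sufficient evidence to reject the null hypothesis; the result is statistically significant at the 0.01 level.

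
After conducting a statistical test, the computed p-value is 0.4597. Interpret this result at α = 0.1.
Since p = 0.4597 > α = 0.1, fail to reject H₀.
There is insufficient evidence to reject the null hypothesis; the result is not statistically significant at the 0.1 level.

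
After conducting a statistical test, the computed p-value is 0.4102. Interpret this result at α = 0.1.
Since p = 0.4102 > α = 0.1, fail to reject H₀.
There is insufficient evidence to reject the null hypothesis; the result is not statistically significant at the 0.1 level.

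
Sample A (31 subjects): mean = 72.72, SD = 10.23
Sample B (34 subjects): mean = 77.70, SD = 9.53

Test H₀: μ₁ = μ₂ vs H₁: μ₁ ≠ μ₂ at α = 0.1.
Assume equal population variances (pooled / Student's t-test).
Student's two-sample t-test (equal variances):
H₀: μ₁ = μ₂
H₁: μ₁ ≠ μ₂
df = n₁ + n₂ - 2 = 63
Pooled variance s_p² = [(n₁-1)s₁² + (n₂-1)s₂²] / (n₁ + n₂ - 2) = [(30)(10.23²) + (33)(9.53²)] / 63 = 97.4076
SE = √(s_p²(1/n₁ + 1/n₂)) = √(97.4076 × (1/31 + 1/34)) = 2.4509
t = (x̄₁ - x̄₂) / SE = (72.72 - 77.70) / 2.4509 = -4.98 / 2.4509 = -2.032
p-value = 0.0464

Since p-value < α = 0.1, we reject H₀.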